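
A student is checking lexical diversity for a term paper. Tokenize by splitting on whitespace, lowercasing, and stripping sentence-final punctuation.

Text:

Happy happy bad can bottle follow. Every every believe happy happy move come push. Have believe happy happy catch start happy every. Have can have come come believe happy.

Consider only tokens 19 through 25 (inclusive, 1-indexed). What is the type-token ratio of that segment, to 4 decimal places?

0.8571

Segment tokens 19–25: catch, start, happy, every, have, can, have
Segment N = 7, segment V = 6.
TTR = 6 / 7 = 0.8571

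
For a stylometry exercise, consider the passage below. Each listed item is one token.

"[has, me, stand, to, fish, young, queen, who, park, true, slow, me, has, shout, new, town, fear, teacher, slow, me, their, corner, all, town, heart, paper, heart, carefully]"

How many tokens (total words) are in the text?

28

Tokens: has, me, stand, to, fish, young, queen, who, park, true, slow, me, has, shout, new, town, fear, teacher, slow, me, their, corner, all, town, heart, paper, heart, carefully
N = 28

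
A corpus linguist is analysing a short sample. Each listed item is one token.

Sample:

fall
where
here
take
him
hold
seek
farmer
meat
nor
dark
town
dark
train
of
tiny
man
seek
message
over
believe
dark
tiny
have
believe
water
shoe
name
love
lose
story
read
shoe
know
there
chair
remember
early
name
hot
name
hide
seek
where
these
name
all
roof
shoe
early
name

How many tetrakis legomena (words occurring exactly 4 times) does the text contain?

0

Frequencies: name:5, seek:3, dark:3, shoe:3, where:2, tiny:2, believe:2, early:2, fall:1, here:1, take:1, him:1, hold:1, farmer:1, meat:1, nor:1, town:1, train:1, of:1, man:1, … (17 more, each freq 1)
Words with frequency 4: (none)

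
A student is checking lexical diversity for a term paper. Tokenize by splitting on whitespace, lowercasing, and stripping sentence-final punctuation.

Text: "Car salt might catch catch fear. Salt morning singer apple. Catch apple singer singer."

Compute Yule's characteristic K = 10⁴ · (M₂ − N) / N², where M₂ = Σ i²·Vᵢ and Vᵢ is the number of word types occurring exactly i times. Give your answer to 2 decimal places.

816.33

Frequencies: catch:3, singer:3, salt:2, apple:2, car:1, might:1, fear:1, morning:1
N = 14. Frequency spectrum: V_1=4, V_2=2, V_3=2
M₂ = 1²·4 + 2²·2 + 3²·2 = 30
K = 10000 × (30 − 14) / 14² = 816.33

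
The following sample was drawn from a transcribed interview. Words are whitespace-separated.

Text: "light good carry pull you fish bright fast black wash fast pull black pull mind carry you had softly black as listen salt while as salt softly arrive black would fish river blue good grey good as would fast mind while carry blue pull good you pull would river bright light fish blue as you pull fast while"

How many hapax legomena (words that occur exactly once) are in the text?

5

Frequencies: pull:6, good:4, you:4, fast:4, black:4, as:4, carry:3, fish:3, while:3, would:3, blue:3, light:2, bright:2, mind:2, softly:2, salt:2, river:2, wash:1, had:1, listen:1, … (2 more, each freq 1)
Hapax (freq=1): arrive, grey, had, listen, wash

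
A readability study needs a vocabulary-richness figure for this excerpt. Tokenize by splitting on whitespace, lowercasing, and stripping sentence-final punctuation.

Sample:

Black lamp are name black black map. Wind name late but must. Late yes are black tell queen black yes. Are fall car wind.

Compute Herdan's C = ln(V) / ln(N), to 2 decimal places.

0.83

N = 24, V = 14.
ln(V) = 2.639057, ln(N) = 3.178054
C = 2.639057 / 3.178054 = 0.83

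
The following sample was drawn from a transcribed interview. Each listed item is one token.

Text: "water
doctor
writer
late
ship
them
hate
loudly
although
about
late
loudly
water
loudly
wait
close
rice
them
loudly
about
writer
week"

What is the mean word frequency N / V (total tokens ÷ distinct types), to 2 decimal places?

N = 22 tokens, V = 14 types.
Mean frequency = N / V = 22 / 14 = 1.57

1.57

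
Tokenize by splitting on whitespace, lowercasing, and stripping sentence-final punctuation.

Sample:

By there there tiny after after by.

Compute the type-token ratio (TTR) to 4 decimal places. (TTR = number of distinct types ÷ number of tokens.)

0.5714

N = 7 tokens, V = 4 types.
TTR = V / N = 4 / 7 = 0.5714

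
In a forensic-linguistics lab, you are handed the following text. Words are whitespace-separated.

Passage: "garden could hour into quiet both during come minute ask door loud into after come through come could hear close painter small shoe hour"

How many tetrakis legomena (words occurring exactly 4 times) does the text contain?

0

Frequencies: come:3, could:2, hour:2, into:2, garden:1, quiet:1, both:1, during:1, minute:1, ask:1, door:1, loud:1, after:1, through:1, hear:1, close:1, painter:1, small:1, shoe:1
Words with frequency 4: (none)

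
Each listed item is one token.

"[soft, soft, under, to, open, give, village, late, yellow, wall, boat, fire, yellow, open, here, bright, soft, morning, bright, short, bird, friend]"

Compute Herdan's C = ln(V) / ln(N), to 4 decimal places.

N = 22, V = 17.
ln(V) = 2.833213, ln(N) = 3.091042
C = 2.833213 / 3.091042 = 0.9166

0.9166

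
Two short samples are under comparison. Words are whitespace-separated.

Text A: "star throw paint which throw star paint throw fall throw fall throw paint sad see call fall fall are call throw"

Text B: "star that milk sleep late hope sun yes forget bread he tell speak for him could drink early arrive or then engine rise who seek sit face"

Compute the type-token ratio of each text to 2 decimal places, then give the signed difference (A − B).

TTR(A) = 9/21 = 0.43
TTR(B) = 27/27 = 1.00
Difference = 0.43 − 1.00 = -0.57

-0.57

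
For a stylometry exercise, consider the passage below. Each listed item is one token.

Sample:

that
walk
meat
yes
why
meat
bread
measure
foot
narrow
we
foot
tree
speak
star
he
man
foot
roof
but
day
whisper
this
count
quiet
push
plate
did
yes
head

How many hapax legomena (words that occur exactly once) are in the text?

Frequencies: foot:3, meat:2, yes:2, that:1, walk:1, why:1, bread:1, measure:1, narrow:1, we:1, tree:1, speak:1, star:1, he:1, man:1, roof:1, but:1, day:1, whisper:1, this:1, … (6 more, each freq 1)
Hapax (freq=1): bread, but, count, day, did, he, head, man, measure, narrow, plate, push, quiet, roof, speak, star, that, this, tree, walk, we, whisper, why

23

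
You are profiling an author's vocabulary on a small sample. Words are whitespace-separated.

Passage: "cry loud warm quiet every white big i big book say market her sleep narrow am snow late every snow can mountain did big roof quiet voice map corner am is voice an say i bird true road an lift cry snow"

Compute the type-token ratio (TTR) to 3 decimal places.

N = 42 tokens, V = 30 types.
TTR = V / N = 30 / 42 = 0.714

0.714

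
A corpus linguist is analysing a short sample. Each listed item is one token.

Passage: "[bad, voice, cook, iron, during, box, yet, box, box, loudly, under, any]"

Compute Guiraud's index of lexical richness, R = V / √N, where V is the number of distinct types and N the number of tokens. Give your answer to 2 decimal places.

N = 12, V = 10.
√N = 3.464102
R = 10 / 3.464102 = 2.89

2.89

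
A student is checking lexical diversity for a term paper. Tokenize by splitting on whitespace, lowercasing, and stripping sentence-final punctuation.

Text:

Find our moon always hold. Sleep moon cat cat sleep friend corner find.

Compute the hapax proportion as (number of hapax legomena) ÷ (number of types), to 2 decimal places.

0.56

Frequencies: find:2, moon:2, sleep:2, cat:2, our:1, always:1, hold:1, friend:1, corner:1
Hapax count = 5; type count = 9.
Ratio = 5 / 9 = 0.56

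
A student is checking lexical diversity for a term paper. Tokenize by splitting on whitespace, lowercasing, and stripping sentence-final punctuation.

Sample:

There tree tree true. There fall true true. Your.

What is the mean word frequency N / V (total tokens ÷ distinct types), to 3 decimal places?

1.800

N = 9 tokens, V = 5 types.
Mean frequency = N / V = 9 / 5 = 1.800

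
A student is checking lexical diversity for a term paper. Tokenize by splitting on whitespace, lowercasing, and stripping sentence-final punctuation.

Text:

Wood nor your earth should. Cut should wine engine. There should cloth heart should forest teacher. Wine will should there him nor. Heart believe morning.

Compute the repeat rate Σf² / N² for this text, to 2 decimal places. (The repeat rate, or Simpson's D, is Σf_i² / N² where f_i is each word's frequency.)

0.08

Frequencies: should:5, nor:2, wine:2, there:2, heart:2, wood:1, your:1, earth:1, cut:1, engine:1, cloth:1, forest:1, teacher:1, will:1, him:1, believe:1, morning:1
Σf² = 53; N² = 625
Repeat rate = 53 / 625 = 0.08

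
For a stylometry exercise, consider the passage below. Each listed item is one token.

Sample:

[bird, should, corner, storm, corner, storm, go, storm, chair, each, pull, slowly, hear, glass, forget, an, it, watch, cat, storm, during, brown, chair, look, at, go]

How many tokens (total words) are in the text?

26

Tokens: bird, should, corner, storm, corner, storm, go, storm, chair, each, pull, slowly, hear, glass, forget, an, it, watch, cat, storm, during, brown, chair, look, at, go
N = 26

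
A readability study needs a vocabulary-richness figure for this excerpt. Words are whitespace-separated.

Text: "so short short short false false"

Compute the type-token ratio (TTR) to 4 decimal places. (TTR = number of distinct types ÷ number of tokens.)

0.5000

N = 6 tokens, V = 3 types.
TTR = V / N = 3 / 6 = 0.5000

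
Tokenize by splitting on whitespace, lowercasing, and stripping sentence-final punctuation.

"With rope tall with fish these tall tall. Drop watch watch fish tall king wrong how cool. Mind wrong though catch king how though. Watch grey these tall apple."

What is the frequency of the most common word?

5

Frequencies: tall:5, watch:3, with:2, fish:2, these:2, king:2, wrong:2, how:2, though:2, rope:1, drop:1, cool:1, mind:1, catch:1, grey:1, apple:1
Most common: 'tall' with frequency 5.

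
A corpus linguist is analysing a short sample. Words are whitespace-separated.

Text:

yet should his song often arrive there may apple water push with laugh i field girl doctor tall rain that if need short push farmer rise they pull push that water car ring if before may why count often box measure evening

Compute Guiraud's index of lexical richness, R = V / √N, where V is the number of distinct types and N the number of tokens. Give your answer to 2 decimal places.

N = 42, V = 35.
√N = 6.480741
R = 35 / 6.480741 = 5.40

5.40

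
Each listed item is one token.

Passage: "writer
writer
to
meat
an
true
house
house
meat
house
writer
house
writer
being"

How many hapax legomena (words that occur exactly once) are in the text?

Frequencies: writer:4, house:4, meat:2, to:1, an:1, true:1, being:1
Hapax (freq=1): an, being, to, true

4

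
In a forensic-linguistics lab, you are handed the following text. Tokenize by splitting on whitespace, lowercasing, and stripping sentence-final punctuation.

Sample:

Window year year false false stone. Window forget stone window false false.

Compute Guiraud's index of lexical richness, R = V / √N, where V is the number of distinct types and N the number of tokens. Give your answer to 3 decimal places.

1.443

N = 12, V = 5.
√N = 3.464102
R = 5 / 3.464102 = 1.443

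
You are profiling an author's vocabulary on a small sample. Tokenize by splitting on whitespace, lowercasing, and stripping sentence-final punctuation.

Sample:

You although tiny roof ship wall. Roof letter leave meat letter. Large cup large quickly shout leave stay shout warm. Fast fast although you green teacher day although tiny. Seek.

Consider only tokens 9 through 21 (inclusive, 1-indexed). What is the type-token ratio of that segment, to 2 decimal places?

0.77

Segment tokens 9–21: leave, meat, letter, large, cup, large, quickly, shout, leave, stay, shout, warm, fast
Segment N = 13, segment V = 10.
TTR = 10 / 13 = 0.77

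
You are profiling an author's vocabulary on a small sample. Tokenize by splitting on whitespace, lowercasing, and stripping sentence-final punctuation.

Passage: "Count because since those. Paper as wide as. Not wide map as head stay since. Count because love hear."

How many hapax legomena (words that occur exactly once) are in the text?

8

Frequencies: as:3, count:2, because:2, since:2, wide:2, those:1, paper:1, not:1, map:1, head:1, stay:1, love:1, hear:1
Hapax (freq=1): head, hear, love, map, not, paper, stay, those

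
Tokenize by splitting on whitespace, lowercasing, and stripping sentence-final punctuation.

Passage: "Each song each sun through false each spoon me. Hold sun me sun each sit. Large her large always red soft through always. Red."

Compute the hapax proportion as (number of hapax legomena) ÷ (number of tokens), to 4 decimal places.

Frequencies: each:4, sun:3, through:2, me:2, large:2, always:2, red:2, song:1, false:1, spoon:1, hold:1, sit:1, her:1, soft:1
Hapax count = 7; token count = 24.
Ratio = 7 / 24 = 0.2917

0.2917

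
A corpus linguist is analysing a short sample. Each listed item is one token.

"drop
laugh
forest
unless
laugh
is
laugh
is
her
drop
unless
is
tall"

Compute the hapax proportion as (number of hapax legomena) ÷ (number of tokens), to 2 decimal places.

0.23

Frequencies: laugh:3, is:3, drop:2, unless:2, forest:1, her:1, tall:1
Hapax count = 3; token count = 13.
Ratio = 3 / 13 = 0.23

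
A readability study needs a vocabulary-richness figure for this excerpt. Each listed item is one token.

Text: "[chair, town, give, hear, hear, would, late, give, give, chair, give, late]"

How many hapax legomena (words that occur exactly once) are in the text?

2

Frequencies: give:4, chair:2, hear:2, late:2, town:1, would:1
Hapax (freq=1): town, would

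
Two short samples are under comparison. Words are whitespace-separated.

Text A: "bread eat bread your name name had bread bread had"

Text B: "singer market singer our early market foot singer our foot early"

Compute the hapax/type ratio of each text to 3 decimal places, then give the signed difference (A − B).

A: hapax=2, V=5, ratio=0.400
B: hapax=0, V=5, ratio=0.000
Difference = 0.400 − 0.000 = 0.400

0.400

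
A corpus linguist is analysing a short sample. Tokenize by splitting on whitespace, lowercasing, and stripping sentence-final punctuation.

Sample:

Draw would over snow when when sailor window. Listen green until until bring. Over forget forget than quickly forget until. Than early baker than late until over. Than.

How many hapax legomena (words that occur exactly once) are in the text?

Frequencies: until:4, than:4, over:3, forget:3, when:2, draw:1, would:1, snow:1, sailor:1, window:1, listen:1, green:1, bring:1, quickly:1, early:1, baker:1, late:1
Hapax (freq=1): baker, bring, draw, early, green, late, listen, quickly, sailor, snow, window, would

12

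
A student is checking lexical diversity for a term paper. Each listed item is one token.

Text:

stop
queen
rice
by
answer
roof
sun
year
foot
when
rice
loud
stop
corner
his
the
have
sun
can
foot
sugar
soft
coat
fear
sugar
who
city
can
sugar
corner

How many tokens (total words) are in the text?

Tokens: stop, queen, rice, by, answer, roof, sun, year, foot, when, rice, loud, stop, corner, his, the, have, sun, can, foot, sugar, soft, coat, fear, sugar, who, city, can, sugar, corner
N = 30

30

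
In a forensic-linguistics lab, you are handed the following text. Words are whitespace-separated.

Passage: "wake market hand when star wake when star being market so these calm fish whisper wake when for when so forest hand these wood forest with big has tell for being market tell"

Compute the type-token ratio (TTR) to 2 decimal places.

N = 33 tokens, V = 18 types.
TTR = V / N = 18 / 33 = 0.55

0.55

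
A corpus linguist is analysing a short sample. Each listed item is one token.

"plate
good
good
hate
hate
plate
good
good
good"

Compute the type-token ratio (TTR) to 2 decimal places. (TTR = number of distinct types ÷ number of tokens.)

0.33

N = 9 tokens, V = 3 types.
TTR = V / N = 3 / 9 = 0.33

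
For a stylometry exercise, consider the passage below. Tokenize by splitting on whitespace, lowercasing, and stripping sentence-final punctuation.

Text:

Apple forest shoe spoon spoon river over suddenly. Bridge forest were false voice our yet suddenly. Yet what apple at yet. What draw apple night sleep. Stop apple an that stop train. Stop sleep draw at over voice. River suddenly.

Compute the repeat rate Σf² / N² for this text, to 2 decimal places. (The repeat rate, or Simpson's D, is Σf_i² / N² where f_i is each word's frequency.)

Frequencies: apple:4, suddenly:3, yet:3, stop:3, forest:2, spoon:2, river:2, over:2, voice:2, what:2, at:2, draw:2, sleep:2, shoe:1, bridge:1, were:1, false:1, our:1, night:1, an:1, … (2 more, each freq 1)
Σf² = 88; N² = 1600
Repeat rate = 88 / 1600 = 0.06

0.06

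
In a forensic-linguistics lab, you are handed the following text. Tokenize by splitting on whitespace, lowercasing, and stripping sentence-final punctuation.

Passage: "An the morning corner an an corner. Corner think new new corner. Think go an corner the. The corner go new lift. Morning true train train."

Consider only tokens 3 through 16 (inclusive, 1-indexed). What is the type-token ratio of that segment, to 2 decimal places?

0.43

Segment tokens 3–16: morning, corner, an, an, corner, corner, think, new, new, corner, think, go, an, corner
Segment N = 14, segment V = 6.
TTR = 6 / 14 = 0.43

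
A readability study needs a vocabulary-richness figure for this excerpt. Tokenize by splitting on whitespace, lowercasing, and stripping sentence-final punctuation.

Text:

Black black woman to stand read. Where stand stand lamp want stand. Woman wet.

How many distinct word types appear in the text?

9

Distinct types: {black, lamp, read, stand, to, want, wet, where, woman}
V = 9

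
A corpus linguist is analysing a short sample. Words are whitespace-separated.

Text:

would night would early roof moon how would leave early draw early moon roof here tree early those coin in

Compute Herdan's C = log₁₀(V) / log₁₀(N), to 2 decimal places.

0.86

N = 20, V = 13.
log₁₀(V) = 1.113943, log₁₀(N) = 1.301030
C = 1.113943 / 1.301030 = 0.86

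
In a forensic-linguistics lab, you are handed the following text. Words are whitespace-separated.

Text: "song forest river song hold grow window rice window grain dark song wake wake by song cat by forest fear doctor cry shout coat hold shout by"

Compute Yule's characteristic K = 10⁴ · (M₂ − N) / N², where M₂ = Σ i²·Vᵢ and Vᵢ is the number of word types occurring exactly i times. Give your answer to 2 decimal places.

384.09

Frequencies: song:4, by:3, forest:2, hold:2, window:2, wake:2, shout:2, river:1, grow:1, rice:1, grain:1, dark:1, cat:1, fear:1, doctor:1, cry:1, coat:1
N = 27. Frequency spectrum: V_1=10, V_2=5, V_3=1, V_4=1
M₂ = 1²·10 + 2²·5 + 3²·1 + 4²·1 = 55
K = 10000 × (55 − 27) / 27² = 384.09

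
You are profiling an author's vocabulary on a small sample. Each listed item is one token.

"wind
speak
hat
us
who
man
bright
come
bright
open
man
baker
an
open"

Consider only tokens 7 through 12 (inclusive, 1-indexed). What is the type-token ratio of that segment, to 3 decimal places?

0.833

Segment tokens 7–12: bright, come, bright, open, man, baker
Segment N = 6, segment V = 5.
TTR = 5 / 6 = 0.833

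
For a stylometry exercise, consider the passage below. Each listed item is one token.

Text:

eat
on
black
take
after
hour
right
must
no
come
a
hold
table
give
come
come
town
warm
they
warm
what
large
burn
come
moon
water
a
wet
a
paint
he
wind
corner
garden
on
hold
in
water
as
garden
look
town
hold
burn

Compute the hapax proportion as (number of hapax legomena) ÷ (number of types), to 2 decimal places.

Frequencies: come:4, a:3, hold:3, on:2, town:2, warm:2, burn:2, water:2, garden:2, eat:1, black:1, take:1, after:1, hour:1, right:1, must:1, no:1, table:1, give:1, they:1, … (11 more, each freq 1)
Hapax count = 22; type count = 31.
Ratio = 22 / 31 = 0.71

0.71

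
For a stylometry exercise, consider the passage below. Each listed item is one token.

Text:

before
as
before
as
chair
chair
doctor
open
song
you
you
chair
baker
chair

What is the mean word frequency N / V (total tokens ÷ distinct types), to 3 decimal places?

1.750

N = 14 tokens, V = 8 types.
Mean frequency = N / V = 14 / 8 = 1.750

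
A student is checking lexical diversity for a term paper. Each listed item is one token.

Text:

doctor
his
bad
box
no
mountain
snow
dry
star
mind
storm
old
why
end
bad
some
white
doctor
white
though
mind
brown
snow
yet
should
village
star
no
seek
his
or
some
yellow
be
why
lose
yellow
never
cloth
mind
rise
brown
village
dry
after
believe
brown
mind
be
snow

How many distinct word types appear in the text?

31

Distinct types: {after, bad, be, believe, box, brown, cloth, doctor, dry, end, his, lose, mind, mountain, never, no, old, or, rise, seek, should, snow, some, star, storm, though, village, white, why, yellow, yet}
V = 31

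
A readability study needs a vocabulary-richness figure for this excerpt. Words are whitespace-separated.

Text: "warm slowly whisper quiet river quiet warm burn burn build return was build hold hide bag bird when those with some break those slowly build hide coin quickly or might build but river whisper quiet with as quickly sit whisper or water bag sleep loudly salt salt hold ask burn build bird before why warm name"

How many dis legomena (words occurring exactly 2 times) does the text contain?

11

Frequencies: build:5, warm:3, whisper:3, quiet:3, burn:3, slowly:2, river:2, hold:2, hide:2, bag:2, bird:2, those:2, with:2, quickly:2, or:2, salt:2, return:1, was:1, when:1, some:1, … (13 more, each freq 1)
Words with frequency 2: bag, bird, hide, hold, or, quickly, river, salt, slowly, those, with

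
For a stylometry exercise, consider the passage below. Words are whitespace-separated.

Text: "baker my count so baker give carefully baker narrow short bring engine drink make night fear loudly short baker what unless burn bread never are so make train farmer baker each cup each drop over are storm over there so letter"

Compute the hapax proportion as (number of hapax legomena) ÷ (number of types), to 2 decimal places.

0.77

Frequencies: baker:5, so:3, short:2, make:2, are:2, each:2, over:2, my:1, count:1, give:1, carefully:1, narrow:1, bring:1, engine:1, drink:1, night:1, fear:1, loudly:1, what:1, unless:1, … (10 more, each freq 1)
Hapax count = 23; type count = 30.
Ratio = 23 / 30 = 0.77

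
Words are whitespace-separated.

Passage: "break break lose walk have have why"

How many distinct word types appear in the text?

5

Distinct types: {break, have, lose, walk, why}
V = 5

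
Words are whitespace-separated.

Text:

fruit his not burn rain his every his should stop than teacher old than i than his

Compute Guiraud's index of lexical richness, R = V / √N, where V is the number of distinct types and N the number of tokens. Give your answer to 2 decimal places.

2.91

N = 17, V = 12.
√N = 4.123106
R = 12 / 4.123106 = 2.91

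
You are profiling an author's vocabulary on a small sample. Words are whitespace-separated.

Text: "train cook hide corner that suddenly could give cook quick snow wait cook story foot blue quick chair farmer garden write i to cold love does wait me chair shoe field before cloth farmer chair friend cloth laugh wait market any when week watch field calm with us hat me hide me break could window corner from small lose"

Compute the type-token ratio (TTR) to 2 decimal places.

0.75

N = 59 tokens, V = 44 types.
TTR = V / N = 44 / 59 = 0.75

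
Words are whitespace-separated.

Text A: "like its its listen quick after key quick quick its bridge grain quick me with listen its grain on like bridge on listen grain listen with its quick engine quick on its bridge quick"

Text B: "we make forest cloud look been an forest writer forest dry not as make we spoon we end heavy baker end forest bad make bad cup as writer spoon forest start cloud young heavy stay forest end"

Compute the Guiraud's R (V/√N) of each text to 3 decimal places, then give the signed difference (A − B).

A: V=12, N=34, R=2.058
B: V=20, N=37, R=3.288
Difference = 2.058 − 3.288 = -1.230

-1.230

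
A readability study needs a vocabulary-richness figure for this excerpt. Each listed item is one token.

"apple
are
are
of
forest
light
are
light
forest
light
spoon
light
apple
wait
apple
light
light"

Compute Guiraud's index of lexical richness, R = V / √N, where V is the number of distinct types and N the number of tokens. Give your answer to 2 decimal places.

1.70

N = 17, V = 7.
√N = 4.123106
R = 7 / 4.123106 = 1.70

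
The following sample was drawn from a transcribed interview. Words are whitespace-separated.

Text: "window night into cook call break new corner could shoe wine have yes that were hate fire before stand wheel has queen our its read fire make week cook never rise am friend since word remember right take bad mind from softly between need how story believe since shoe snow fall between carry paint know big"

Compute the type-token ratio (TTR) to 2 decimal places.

N = 56 tokens, V = 51 types.
TTR = V / N = 51 / 56 = 0.91

0.91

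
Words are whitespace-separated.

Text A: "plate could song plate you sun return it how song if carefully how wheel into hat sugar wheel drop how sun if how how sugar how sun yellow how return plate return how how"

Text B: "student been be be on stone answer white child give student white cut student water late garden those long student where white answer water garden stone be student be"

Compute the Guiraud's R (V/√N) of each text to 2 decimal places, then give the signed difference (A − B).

-0.23

A: V=16, N=34, R=2.74
B: V=16, N=29, R=2.97
Difference = 2.74 − 2.97 = -0.23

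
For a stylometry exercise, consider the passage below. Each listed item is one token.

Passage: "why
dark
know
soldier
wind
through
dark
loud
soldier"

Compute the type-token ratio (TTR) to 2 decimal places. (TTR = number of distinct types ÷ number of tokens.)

0.78

N = 9 tokens, V = 7 types.
TTR = V / N = 7 / 9 = 0.78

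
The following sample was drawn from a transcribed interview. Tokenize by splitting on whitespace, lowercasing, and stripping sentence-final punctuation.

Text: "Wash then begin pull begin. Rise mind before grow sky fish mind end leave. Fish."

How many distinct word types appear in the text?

12

Distinct types: {before, begin, end, fish, grow, leave, mind, pull, rise, sky, then, wash}
V = 12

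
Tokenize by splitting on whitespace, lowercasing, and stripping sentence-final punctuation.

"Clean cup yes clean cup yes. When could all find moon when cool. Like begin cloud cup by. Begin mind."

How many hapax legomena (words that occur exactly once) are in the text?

Frequencies: cup:3, clean:2, yes:2, when:2, begin:2, could:1, all:1, find:1, moon:1, cool:1, like:1, cloud:1, by:1, mind:1
Hapax (freq=1): all, by, cloud, cool, could, find, like, mind, moon

9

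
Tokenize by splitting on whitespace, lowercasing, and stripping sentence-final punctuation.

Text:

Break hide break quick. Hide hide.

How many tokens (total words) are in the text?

6

Tokens: break, hide, break, quick, hide, hide
N = 6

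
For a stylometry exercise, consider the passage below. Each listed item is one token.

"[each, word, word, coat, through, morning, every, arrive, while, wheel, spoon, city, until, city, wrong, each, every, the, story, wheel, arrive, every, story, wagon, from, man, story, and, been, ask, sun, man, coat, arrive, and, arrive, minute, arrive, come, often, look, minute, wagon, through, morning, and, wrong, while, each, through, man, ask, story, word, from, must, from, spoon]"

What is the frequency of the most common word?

5

Frequencies: arrive:5, story:4, each:3, word:3, through:3, every:3, from:3, man:3, and:3, coat:2, morning:2, while:2, wheel:2, spoon:2, city:2, wrong:2, wagon:2, ask:2, minute:2, until:1, … (7 more, each freq 1)
Most common: 'arrive' with frequency 5.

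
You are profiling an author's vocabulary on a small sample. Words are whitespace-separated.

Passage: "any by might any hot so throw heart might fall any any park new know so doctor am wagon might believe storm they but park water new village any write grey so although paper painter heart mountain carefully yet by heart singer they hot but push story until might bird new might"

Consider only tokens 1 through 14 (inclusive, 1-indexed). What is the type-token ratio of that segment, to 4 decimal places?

0.7143

Segment tokens 1–14: any, by, might, any, hot, so, throw, heart, might, fall, any, any, park, new
Segment N = 14, segment V = 10.
TTR = 10 / 14 = 0.7143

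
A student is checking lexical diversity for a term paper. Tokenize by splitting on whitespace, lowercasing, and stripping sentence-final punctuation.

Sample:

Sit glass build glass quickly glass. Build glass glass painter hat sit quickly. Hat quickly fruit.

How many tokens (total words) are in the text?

Tokens: sit, glass, build, glass, quickly, glass, build, glass, glass, painter, hat, sit, quickly, hat, quickly, fruit
N = 16

16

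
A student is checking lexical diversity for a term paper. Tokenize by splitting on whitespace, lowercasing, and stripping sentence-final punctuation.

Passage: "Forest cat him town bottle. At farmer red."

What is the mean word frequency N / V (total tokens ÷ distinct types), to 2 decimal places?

1.00

N = 8 tokens, V = 8 types.
Mean frequency = N / V = 8 / 8 = 1.00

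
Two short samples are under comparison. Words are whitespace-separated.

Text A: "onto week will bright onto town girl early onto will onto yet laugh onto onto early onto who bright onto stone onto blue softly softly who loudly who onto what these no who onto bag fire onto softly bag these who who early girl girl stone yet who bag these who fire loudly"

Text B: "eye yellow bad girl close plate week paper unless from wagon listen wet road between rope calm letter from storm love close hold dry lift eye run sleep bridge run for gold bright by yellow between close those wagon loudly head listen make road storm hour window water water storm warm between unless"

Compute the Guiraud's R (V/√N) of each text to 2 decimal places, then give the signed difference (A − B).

A: V=19, N=53, R=2.61
B: V=38, N=53, R=5.22
Difference = 2.61 − 5.22 = -2.61

-2.61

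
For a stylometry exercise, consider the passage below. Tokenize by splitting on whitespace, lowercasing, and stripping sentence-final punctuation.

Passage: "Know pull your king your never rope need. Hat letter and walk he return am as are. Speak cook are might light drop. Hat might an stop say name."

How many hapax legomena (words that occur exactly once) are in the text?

Frequencies: your:2, hat:2, are:2, might:2, know:1, pull:1, king:1, never:1, rope:1, need:1, letter:1, and:1, walk:1, he:1, return:1, am:1, as:1, speak:1, cook:1, light:1, … (5 more, each freq 1)
Hapax (freq=1): am, an, and, as, cook, drop, he, king, know, letter, light, name, need, never, pull, return, rope, say, speak, stop, walk

21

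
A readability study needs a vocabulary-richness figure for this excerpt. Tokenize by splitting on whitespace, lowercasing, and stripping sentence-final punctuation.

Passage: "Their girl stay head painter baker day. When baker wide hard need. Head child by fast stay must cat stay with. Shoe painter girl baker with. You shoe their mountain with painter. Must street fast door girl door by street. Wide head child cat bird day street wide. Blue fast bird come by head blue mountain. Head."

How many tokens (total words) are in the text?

57

Tokens: their, girl, stay, head, painter, baker, day, when, baker, wide, hard, need, head, child, by, fast, stay, must, cat, stay, with, shoe, painter, girl, baker, with, you, shoe, their, mountain, with, painter, must, street, fast, door, girl, door, by, street, wide, head, child, cat, bird, day, street, wide, blue, fast, bird, come, by, head, blue, mountain, head
N = 57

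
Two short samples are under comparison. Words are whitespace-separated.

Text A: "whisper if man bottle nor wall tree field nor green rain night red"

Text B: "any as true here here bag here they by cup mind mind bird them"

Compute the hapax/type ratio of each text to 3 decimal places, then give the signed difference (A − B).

A: hapax=11, V=12, ratio=0.917
B: hapax=9, V=11, ratio=0.818
Difference = 0.917 − 0.818 = 0.099

0.099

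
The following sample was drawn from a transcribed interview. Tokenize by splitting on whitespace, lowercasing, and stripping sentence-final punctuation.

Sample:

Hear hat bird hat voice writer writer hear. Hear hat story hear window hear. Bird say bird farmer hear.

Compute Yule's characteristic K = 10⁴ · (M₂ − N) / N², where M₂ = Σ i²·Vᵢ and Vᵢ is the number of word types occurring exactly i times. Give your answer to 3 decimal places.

Frequencies: hear:6, hat:3, bird:3, writer:2, voice:1, story:1, window:1, say:1, farmer:1
N = 19. Frequency spectrum: V_1=5, V_2=1, V_3=2, V_6=1
M₂ = 1²·5 + 2²·1 + 3²·2 + 6²·1 = 63
K = 10000 × (63 − 19) / 19² = 1218.837

1218.837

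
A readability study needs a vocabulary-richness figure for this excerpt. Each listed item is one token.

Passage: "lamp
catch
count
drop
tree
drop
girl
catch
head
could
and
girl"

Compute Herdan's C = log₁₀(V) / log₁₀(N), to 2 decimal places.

N = 12, V = 9.
log₁₀(V) = 0.954243, log₁₀(N) = 1.079181
C = 0.954243 / 1.079181 = 0.88

0.88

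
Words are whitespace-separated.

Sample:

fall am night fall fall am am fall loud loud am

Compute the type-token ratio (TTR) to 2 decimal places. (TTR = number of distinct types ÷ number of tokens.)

0.36

N = 11 tokens, V = 4 types.
TTR = V / N = 4 / 11 = 0.36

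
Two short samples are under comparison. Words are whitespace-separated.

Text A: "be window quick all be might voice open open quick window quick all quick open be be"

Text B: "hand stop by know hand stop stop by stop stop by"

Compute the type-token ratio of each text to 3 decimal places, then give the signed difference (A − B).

TTR(A) = 7/17 = 0.412
TTR(B) = 4/11 = 0.364
Difference = 0.412 − 0.364 = 0.048

0.048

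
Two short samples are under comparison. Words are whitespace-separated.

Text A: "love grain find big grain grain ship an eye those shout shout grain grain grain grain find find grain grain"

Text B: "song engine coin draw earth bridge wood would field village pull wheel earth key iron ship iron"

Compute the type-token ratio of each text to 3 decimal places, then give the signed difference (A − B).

TTR(A) = 9/20 = 0.450
TTR(B) = 15/17 = 0.882
Difference = 0.450 − 0.882 = -0.432

-0.432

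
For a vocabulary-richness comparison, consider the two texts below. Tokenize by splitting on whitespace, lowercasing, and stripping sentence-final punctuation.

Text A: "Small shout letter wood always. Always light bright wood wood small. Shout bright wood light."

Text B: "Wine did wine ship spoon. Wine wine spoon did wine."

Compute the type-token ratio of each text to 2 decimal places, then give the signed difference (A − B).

TTR(A) = 7/15 = 0.47
TTR(B) = 4/10 = 0.40
Difference = 0.47 − 0.40 = 0.07

0.07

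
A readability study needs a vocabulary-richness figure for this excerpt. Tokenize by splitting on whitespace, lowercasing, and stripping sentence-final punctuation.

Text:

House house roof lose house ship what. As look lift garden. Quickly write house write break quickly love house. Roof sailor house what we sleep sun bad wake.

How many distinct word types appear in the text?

Distinct types: {as, bad, break, garden, house, lift, look, lose, love, quickly, roof, sailor, ship, sleep, sun, wake, we, what, write}
V = 19

19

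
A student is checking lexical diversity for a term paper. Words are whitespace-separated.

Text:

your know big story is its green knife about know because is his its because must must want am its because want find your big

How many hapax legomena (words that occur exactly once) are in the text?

Frequencies: its:3, because:3, your:2, know:2, big:2, is:2, must:2, want:2, story:1, green:1, knife:1, about:1, his:1, am:1, find:1
Hapax (freq=1): about, am, find, green, his, knife, story

7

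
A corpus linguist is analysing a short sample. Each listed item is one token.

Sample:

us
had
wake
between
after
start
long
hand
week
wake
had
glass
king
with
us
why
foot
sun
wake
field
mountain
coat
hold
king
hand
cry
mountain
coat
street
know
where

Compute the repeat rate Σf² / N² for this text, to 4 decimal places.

Frequencies: wake:3, us:2, had:2, hand:2, king:2, mountain:2, coat:2, between:1, after:1, start:1, long:1, week:1, glass:1, with:1, why:1, foot:1, sun:1, field:1, hold:1, cry:1, … (3 more, each freq 1)
Σf² = 49; N² = 961
Repeat rate = 49 / 961 = 0.0510

0.0510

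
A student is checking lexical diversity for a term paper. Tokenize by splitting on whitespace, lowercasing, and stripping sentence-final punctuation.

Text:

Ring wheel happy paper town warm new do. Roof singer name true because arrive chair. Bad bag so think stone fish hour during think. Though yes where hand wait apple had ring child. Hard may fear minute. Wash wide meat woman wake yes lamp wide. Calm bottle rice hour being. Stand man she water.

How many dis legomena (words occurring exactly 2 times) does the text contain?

5

Frequencies: ring:2, think:2, hour:2, yes:2, wide:2, wheel:1, happy:1, paper:1, town:1, warm:1, new:1, do:1, roof:1, singer:1, name:1, true:1, because:1, arrive:1, chair:1, bad:1, … (29 more, each freq 1)
Words with frequency 2: hour, ring, think, wide, yes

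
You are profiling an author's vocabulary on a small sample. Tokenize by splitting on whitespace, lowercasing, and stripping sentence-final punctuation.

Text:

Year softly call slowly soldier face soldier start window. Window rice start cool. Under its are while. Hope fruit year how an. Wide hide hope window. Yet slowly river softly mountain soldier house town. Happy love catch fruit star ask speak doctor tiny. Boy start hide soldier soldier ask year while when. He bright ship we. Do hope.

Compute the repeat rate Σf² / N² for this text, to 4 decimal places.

Frequencies: soldier:5, year:3, start:3, window:3, hope:3, softly:2, slowly:2, while:2, fruit:2, hide:2, ask:2, call:1, face:1, rice:1, cool:1, under:1, its:1, are:1, how:1, an:1, … (20 more, each freq 1)
Σf² = 114; N² = 3364
Repeat rate = 114 / 3364 = 0.0339

0.0339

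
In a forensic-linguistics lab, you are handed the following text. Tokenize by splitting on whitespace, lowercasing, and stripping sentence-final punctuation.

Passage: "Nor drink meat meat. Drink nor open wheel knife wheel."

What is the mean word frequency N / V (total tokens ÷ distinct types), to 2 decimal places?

N = 10 tokens, V = 6 types.
Mean frequency = N / V = 10 / 6 = 1.67

1.67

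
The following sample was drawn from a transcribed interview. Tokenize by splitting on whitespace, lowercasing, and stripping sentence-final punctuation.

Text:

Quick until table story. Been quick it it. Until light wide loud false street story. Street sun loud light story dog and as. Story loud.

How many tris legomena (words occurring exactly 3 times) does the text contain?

Frequencies: story:4, loud:3, quick:2, until:2, it:2, light:2, street:2, table:1, been:1, wide:1, false:1, sun:1, dog:1, and:1, as:1
Words with frequency 3: loud

1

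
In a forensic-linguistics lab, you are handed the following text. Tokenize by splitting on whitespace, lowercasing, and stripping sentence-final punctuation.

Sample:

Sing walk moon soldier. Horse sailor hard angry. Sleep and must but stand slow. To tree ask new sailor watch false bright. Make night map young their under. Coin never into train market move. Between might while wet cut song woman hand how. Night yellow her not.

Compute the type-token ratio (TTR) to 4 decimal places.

N = 47 tokens, V = 45 types.
TTR = V / N = 45 / 47 = 0.9574

0.9574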